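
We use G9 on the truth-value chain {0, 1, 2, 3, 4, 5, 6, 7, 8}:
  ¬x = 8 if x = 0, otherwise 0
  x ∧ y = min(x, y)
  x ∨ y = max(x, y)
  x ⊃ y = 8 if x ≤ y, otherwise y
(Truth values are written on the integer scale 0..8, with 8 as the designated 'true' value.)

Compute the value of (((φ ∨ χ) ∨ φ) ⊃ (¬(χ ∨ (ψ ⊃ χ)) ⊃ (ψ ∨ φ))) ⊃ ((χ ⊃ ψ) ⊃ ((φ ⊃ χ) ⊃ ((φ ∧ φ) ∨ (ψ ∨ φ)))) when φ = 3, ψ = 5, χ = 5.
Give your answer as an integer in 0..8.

5

φ ∨ χ = 3 ∨ 5 = 5
(φ ∨ χ) ∨ φ = 5 ∨ 3 = 5
ψ ⊃ χ = 5 ⊃ 5 = 8
χ ∨ (ψ ⊃ χ) = 5 ∨ 8 = 8
¬(χ ∨ (ψ ⊃ χ)) = ¬8 = 0
ψ ∨ φ = 5 ∨ 3 = 5
¬(χ ∨ (ψ ⊃ χ)) ⊃ (ψ ∨ φ) = 0 ⊃ 5 = 8
((φ ∨ χ) ∨ φ) ⊃ (¬(χ ∨ (ψ ⊃ χ)) ⊃ (ψ ∨ φ)) = 5 ⊃ 8 = 8
χ ⊃ ψ = 5 ⊃ 5 = 8
φ ⊃ χ = 3 ⊃ 5 = 8
φ ∧ φ = 3 ∧ 3 = 3
ψ ∨ φ = 5 ∨ 3 = 5
(φ ∧ φ) ∨ (ψ ∨ φ) = 3 ∨ 5 = 5
(φ ⊃ χ) ⊃ ((φ ∧ φ) ∨ (ψ ∨ φ)) = 8 ⊃ 5 = 5
(χ ⊃ ψ) ⊃ ((φ ⊃ χ) ⊃ ((φ ∧ φ) ∨ (ψ ∨ φ))) = 8 ⊃ 5 = 5
(((φ ∨ χ) ∨ φ) ⊃ (¬(χ ∨ (ψ ⊃ χ)) ⊃ (ψ ∨ φ))) ⊃ ((χ ⊃ ψ) ⊃ ((φ ⊃ χ) ⊃ ((φ ∧ φ) ∨ (ψ ∨ φ)))) = 8 ⊃ 5 = 5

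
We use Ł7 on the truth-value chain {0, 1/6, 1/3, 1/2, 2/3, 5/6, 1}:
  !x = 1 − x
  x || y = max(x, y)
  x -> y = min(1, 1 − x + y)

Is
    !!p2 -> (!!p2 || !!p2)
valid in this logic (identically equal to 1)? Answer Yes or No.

p2 = 0 ↦ 1
p2 = 1/6 ↦ 1
p2 = 1/3 ↦ 1
p2 = 1/2 ↦ 1
p2 = 2/3 ↦ 1
p2 = 5/6 ↦ 1
p2 = 1 ↦ 1
Every assignment gives a value ≥ 1.

Yes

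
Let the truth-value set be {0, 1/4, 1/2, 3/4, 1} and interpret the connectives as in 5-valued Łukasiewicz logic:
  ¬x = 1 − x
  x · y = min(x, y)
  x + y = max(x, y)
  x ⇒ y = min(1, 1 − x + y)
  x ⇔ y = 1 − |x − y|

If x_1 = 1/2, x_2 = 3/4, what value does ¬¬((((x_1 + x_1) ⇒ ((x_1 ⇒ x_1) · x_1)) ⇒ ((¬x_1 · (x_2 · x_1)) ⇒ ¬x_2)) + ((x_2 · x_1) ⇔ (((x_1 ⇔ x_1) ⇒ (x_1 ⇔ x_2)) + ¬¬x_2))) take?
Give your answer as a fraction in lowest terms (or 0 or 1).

3/4

x_1 + x_1 = 1/2 + 1/2 = 1/2
x_1 ⇒ x_1 = 1/2 ⇒ 1/2 = 1
(x_1 ⇒ x_1) · x_1 = 1 · 1/2 = 1/2
(x_1 + x_1) ⇒ ((x_1 ⇒ x_1) · x_1) = 1/2 ⇒ 1/2 = 1
¬x_1 = ¬1/2 = 1/2
x_2 · x_1 = 3/4 · 1/2 = 1/2
¬x_1 · (x_2 · x_1) = 1/2 · 1/2 = 1/2
¬x_2 = ¬3/4 = 1/4
(¬x_1 · (x_2 · x_1)) ⇒ ¬x_2 = 1/2 ⇒ 1/4 = 3/4
((x_1 + x_1) ⇒ ((x_1 ⇒ x_1) · x_1)) ⇒ ((¬x_1 · (x_2 · x_1)) ⇒ ¬x_2) = 1 ⇒ 3/4 = 3/4
x_2 · x_1 = 3/4 · 1/2 = 1/2
x_1 ⇔ x_1 = 1/2 ⇔ 1/2 = 1
x_1 ⇔ x_2 = 1/2 ⇔ 3/4 = 3/4
(x_1 ⇔ x_1) ⇒ (x_1 ⇔ x_2) = 1 ⇒ 3/4 = 3/4
¬x_2 = ¬3/4 = 1/4
¬¬x_2 = ¬1/4 = 3/4
((x_1 ⇔ x_1) ⇒ (x_1 ⇔ x_2)) + ¬¬x_2 = 3/4 + 3/4 = 3/4
(x_2 · x_1) ⇔ (((x_1 ⇔ x_1) ⇒ (x_1 ⇔ x_2)) + ¬¬x_2) = 1/2 ⇔ 3/4 = 3/4
(((x_1 + x_1) ⇒ ((x_1 ⇒ x_1) · x_1)) ⇒ ((¬x_1 · (x_2 · x_1)) ⇒ ¬x_2)) + ((x_2 · x_1) ⇔ (((x_1 ⇔ x_1) ⇒ (x_1 ⇔ x_2)) + ¬¬x_2)) = 3/4 + 3/4 = 3/4
¬((((x_1 + x_1) ⇒ ((x_1 ⇒ x_1) · x_1)) ⇒ ((¬x_1 · (x_2 · x_1)) ⇒ ¬x_2)) + ((x_2 · x_1) ⇔ (((x_1 ⇔ x_1) ⇒ (x_1 ⇔ x_2)) + ¬¬x_2))) = ¬3/4 = 1/4
¬¬((((x_1 + x_1) ⇒ ((x_1 ⇒ x_1) · x_1)) ⇒ ((¬x_1 · (x_2 · x_1)) ⇒ ¬x_2)) + ((x_2 · x_1) ⇔ (((x_1 ⇔ x_1) ⇒ (x_1 ⇔ x_2)) + ¬¬x_2))) = ¬1/4 = 3/4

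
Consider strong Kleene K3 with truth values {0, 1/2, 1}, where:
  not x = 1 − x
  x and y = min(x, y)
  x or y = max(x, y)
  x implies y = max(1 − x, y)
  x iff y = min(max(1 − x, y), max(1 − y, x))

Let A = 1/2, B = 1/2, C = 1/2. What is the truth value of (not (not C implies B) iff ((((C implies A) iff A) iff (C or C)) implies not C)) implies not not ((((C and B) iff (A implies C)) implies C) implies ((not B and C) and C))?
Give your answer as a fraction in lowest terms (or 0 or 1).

1/2

not C = not 1/2 = 1/2
not C implies B = 1/2 implies 1/2 = 1/2
not (not C implies B) = not 1/2 = 1/2
C implies A = 1/2 implies 1/2 = 1/2
(C implies A) iff A = 1/2 iff 1/2 = 1/2
C or C = 1/2 or 1/2 = 1/2
((C implies A) iff A) iff (C or C) = 1/2 iff 1/2 = 1/2
not C = not 1/2 = 1/2
(((C implies A) iff A) iff (C or C)) implies not C = 1/2 implies 1/2 = 1/2
not (not C implies B) iff ((((C implies A) iff A) iff (C or C)) implies not C) = 1/2 iff 1/2 = 1/2
C and B = 1/2 and 1/2 = 1/2
A implies C = 1/2 implies 1/2 = 1/2
(C and B) iff (A implies C) = 1/2 iff 1/2 = 1/2
((C and B) iff (A implies C)) implies C = 1/2 implies 1/2 = 1/2
not B = not 1/2 = 1/2
not B and C = 1/2 and 1/2 = 1/2
(not B and C) and C = 1/2 and 1/2 = 1/2
(((C and B) iff (A implies C)) implies C) implies ((not B and C) and C) = 1/2 implies 1/2 = 1/2
not ((((C and B) iff (A implies C)) implies C) implies ((not B and C) and C)) = not 1/2 = 1/2
not not ((((C and B) iff (A implies C)) implies C) implies ((not B and C) and C)) = not 1/2 = 1/2
(not (not C implies B) iff ((((C implies A) iff A) iff (C or C)) implies not C)) implies not not ((((C and B) iff (A implies C)) implies C) implies ((not B and C) and C)) = 1/2 implies 1/2 = 1/2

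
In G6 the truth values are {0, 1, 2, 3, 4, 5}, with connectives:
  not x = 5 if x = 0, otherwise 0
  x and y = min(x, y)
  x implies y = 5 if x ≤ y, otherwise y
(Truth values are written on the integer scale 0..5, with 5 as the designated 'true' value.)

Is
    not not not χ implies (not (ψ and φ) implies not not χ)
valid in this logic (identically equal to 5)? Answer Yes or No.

Counterexample: take φ = 0, ψ = 0, χ = 0.
not χ = not 0 = 5
not not χ = not 5 = 0
not not not χ = not 0 = 5
ψ and φ = 0 and 0 = 0
not (ψ and φ) = not 0 = 5
not (ψ and φ) implies not not χ = 5 implies 0 = 0
not not not χ implies (not (ψ and φ) implies not not χ) = 5 implies 0 = 0
This gives 0 ≠ 5.

No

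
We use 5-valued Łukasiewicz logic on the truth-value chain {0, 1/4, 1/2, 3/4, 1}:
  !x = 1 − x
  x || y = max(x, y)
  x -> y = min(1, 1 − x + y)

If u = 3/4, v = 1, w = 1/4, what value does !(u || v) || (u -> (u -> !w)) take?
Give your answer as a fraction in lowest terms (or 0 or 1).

u || v = 3/4 || 1 = 1
!(u || v) = !1 = 0
!w = !1/4 = 3/4
u -> !w = 3/4 -> 3/4 = 1
u -> (u -> !w) = 3/4 -> 1 = 1
!(u || v) || (u -> (u -> !w)) = 0 || 1 = 1

1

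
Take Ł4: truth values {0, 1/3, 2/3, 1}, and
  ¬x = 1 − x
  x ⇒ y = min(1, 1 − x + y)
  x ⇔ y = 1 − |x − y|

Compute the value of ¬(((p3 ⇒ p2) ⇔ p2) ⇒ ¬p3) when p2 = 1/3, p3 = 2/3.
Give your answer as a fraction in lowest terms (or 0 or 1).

1/3

p3 ⇒ p2 = 2/3 ⇒ 1/3 = 2/3
(p3 ⇒ p2) ⇔ p2 = 2/3 ⇔ 1/3 = 2/3
¬p3 = ¬2/3 = 1/3
((p3 ⇒ p2) ⇔ p2) ⇒ ¬p3 = 2/3 ⇒ 1/3 = 2/3
¬(((p3 ⇒ p2) ⇔ p2) ⇒ ¬p3) = ¬2/3 = 1/3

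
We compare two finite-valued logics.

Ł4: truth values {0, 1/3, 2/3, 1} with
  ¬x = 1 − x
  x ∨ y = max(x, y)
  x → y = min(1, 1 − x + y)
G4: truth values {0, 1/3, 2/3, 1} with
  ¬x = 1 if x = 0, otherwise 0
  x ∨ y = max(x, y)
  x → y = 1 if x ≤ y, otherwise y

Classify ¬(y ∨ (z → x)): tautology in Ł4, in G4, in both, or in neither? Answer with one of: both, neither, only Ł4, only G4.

neither

In Ł4: at x = 0, y = 0, z = 0 the value is 0 — not a tautology.
In G4: at x = 0, y = 0, z = 0 the value is 0 — not a tautology.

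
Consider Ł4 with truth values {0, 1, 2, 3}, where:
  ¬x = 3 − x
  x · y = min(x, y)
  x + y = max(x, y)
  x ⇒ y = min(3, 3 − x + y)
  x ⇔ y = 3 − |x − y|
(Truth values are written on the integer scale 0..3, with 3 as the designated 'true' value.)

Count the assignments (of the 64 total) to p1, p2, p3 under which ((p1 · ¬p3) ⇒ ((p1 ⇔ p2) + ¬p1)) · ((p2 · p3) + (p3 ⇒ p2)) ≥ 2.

value 3: 35 assignments (counts)
value 2: 14 assignments (counts)
value 1: 10 assignments
value 0: 5 assignments
So 49 of the 64 assignments meet the threshold.

49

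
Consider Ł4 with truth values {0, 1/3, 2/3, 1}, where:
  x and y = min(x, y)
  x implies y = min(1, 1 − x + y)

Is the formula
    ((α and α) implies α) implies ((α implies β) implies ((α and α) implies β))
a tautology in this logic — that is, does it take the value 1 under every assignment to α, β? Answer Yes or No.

α = 0, β = 0 ↦ 1
α = 0, β = 1/3 ↦ 1
α = 0, β = 2/3 ↦ 1
α = 0, β = 1 ↦ 1
α = 1/3, β = 0 ↦ 1
α = 1/3, β = 1/3 ↦ 1
α = 1/3, β = 2/3 ↦ 1
α = 1/3, β = 1 ↦ 1
α = 2/3, β = 0 ↦ 1
α = 2/3, β = 1/3 ↦ 1
α = 2/3, β = 2/3 ↦ 1
α = 2/3, β = 1 ↦ 1
α = 1, β = 0 ↦ 1
α = 1, β = 1/3 ↦ 1
α = 1, β = 2/3 ↦ 1
α = 1, β = 1 ↦ 1
Every assignment gives a value ≥ 1.

Yes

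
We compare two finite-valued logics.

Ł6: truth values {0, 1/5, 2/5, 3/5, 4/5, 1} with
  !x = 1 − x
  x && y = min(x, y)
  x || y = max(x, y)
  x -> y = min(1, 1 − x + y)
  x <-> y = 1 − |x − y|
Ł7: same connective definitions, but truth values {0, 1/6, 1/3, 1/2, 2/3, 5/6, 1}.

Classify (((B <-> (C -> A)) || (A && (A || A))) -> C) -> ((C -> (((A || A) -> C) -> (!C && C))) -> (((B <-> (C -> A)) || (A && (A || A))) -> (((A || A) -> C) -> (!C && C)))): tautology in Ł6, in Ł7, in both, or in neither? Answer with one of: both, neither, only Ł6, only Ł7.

In Ł6: every assignment gives 1 — tautology.
In Ł7: every assignment gives 1 — tautology.

both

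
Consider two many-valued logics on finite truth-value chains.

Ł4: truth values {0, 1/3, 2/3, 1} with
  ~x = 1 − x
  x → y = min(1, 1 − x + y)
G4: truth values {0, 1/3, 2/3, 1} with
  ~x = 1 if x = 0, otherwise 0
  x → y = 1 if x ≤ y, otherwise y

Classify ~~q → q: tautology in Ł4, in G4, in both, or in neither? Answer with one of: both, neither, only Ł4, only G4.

only Ł4

In Ł4: every assignment gives 1 — tautology.
In G4: at q = 1/3 the value is 1/3 — not a tautology.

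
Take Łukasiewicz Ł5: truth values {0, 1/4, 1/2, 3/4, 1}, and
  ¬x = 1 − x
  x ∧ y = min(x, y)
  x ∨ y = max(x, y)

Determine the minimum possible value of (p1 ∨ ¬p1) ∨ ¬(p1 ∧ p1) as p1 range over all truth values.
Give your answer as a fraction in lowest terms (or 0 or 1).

1/2

Take p1 = 1/2:
¬p1 = ¬1/2 = 1/2
p1 ∨ ¬p1 = 1/2 ∨ 1/2 = 1/2
p1 ∧ p1 = 1/2 ∧ 1/2 = 1/2
¬(p1 ∧ p1) = ¬1/2 = 1/2
(p1 ∨ ¬p1) ∨ ¬(p1 ∧ p1) = 1/2 ∨ 1/2 = 1/2
No assignment yields a value below 1/2, so this is the minimum.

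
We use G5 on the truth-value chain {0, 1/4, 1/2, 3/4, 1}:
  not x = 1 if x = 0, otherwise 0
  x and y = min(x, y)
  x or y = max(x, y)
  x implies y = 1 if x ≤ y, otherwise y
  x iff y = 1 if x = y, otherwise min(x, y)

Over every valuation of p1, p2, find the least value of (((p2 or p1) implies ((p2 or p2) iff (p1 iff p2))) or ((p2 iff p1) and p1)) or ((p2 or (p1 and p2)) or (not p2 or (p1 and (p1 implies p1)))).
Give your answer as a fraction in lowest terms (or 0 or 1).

Take p1 = 0, p2 = 1/4:
p2 or p1 = 1/4 or 0 = 1/4
p2 or p2 = 1/4 or 1/4 = 1/4
p1 iff p2 = 0 iff 1/4 = 0
(p2 or p2) iff (p1 iff p2) = 1/4 iff 0 = 0
(p2 or p1) implies ((p2 or p2) iff (p1 iff p2)) = 1/4 implies 0 = 0
p2 iff p1 = 1/4 iff 0 = 0
(p2 iff p1) and p1 = 0 and 0 = 0
((p2 or p1) implies ((p2 or p2) iff (p1 iff p2))) or ((p2 iff p1) and p1) = 0 or 0 = 0
p1 and p2 = 0 and 1/4 = 0
p2 or (p1 and p2) = 1/4 or 0 = 1/4
not p2 = not 1/4 = 0
p1 implies p1 = 0 implies 0 = 1
p1 and (p1 implies p1) = 0 and 1 = 0
not p2 or (p1 and (p1 implies p1)) = 0 or 0 = 0
(p2 or (p1 and p2)) or (not p2 or (p1 and (p1 implies p1))) = 1/4 or 0 = 1/4
(((p2 or p1) implies ((p2 or p2) iff (p1 iff p2))) or ((p2 iff p1) and p1)) or ((p2 or (p1 and p2)) or (not p2 or (p1 and (p1 implies p1)))) = 0 or 1/4 = 1/4
No assignment yields a value below 1/4, so this is the minimum.

1/4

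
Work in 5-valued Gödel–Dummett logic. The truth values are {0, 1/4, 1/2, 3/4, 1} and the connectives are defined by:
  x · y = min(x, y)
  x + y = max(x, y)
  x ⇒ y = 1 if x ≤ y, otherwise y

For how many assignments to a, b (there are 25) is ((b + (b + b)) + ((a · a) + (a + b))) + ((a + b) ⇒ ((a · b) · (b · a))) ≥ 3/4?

19

value 1: 13 assignments (counts)
value 3/4: 6 assignments (counts)
value 1/2: 4 assignments
value 1/4: 2 assignments
So 19 of the 25 assignments meet the threshold.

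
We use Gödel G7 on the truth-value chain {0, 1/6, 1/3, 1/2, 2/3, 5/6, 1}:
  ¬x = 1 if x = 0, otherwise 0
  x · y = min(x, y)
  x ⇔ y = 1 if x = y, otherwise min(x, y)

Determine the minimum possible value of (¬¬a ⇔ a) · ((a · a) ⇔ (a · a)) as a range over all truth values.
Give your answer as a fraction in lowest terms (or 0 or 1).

1/6

Take a = 1/6:
¬a = ¬1/6 = 0
¬¬a = ¬0 = 1
¬¬a ⇔ a = 1 ⇔ 1/6 = 1/6
a · a = 1/6 · 1/6 = 1/6
a · a = 1/6 · 1/6 = 1/6
(a · a) ⇔ (a · a) = 1/6 ⇔ 1/6 = 1
(¬¬a ⇔ a) · ((a · a) ⇔ (a · a)) = 1/6 · 1 = 1/6
No assignment yields a value below 1/6, so this is the minimum.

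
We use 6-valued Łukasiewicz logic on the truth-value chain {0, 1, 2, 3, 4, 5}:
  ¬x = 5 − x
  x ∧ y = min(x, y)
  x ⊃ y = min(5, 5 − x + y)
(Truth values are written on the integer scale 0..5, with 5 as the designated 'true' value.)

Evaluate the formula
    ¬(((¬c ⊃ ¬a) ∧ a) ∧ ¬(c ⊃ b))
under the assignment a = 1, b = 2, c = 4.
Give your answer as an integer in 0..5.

¬c = ¬4 = 1
¬a = ¬1 = 4
¬c ⊃ ¬a = 1 ⊃ 4 = 5
(¬c ⊃ ¬a) ∧ a = 5 ∧ 1 = 1
c ⊃ b = 4 ⊃ 2 = 3
¬(c ⊃ b) = ¬3 = 2
((¬c ⊃ ¬a) ∧ a) ∧ ¬(c ⊃ b) = 1 ∧ 2 = 1
¬(((¬c ⊃ ¬a) ∧ a) ∧ ¬(c ⊃ b)) = ¬1 = 4

4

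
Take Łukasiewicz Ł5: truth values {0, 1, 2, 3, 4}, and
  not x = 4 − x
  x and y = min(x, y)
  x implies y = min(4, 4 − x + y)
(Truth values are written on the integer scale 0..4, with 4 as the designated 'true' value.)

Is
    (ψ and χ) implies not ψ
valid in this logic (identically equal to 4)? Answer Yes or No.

No

Counterexample: take ψ = 3, χ = 2.
ψ and χ = 3 and 2 = 2
not ψ = not 3 = 1
(ψ and χ) implies not ψ = 2 implies 1 = 3
This gives 3 ≠ 4.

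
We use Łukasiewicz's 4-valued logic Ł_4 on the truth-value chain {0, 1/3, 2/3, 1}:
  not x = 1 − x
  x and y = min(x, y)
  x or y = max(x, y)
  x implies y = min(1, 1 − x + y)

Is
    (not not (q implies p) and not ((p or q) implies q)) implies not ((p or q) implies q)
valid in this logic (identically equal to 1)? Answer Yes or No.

Yes

p = 0, q = 0 ↦ 1
p = 0, q = 1/3 ↦ 1
p = 0, q = 2/3 ↦ 1
p = 0, q = 1 ↦ 1
p = 1/3, q = 0 ↦ 1
p = 1/3, q = 1/3 ↦ 1
p = 1/3, q = 2/3 ↦ 1
p = 1/3, q = 1 ↦ 1
p = 2/3, q = 0 ↦ 1
p = 2/3, q = 1/3 ↦ 1
p = 2/3, q = 2/3 ↦ 1
p = 2/3, q = 1 ↦ 1
p = 1, q = 0 ↦ 1
p = 1, q = 1/3 ↦ 1
p = 1, q = 2/3 ↦ 1
p = 1, q = 1 ↦ 1
Every assignment gives a value ≥ 1.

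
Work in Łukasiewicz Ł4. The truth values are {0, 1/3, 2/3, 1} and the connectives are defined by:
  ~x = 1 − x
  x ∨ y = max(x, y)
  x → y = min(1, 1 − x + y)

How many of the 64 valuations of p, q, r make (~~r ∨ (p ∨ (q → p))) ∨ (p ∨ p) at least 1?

value 1: 46 assignments (counts)
value 2/3: 12 assignments
value 1/3: 5 assignments
value 0: 1 assignment
So 46 of the 64 assignments meet the threshold.

46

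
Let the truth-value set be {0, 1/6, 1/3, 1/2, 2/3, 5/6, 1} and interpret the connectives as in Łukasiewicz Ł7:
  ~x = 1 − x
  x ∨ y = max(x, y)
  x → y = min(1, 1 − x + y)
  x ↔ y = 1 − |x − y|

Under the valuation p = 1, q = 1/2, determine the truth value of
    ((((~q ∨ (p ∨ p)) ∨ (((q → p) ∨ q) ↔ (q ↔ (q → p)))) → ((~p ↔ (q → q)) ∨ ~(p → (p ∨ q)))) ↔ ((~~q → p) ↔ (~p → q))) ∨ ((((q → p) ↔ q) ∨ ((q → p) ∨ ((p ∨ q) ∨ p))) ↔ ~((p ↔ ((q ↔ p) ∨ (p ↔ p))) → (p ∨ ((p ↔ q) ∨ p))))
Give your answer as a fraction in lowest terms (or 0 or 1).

~q = ~1/2 = 1/2
p ∨ p = 1 ∨ 1 = 1
~q ∨ (p ∨ p) = 1/2 ∨ 1 = 1
q → p = 1/2 → 1 = 1
(q → p) ∨ q = 1 ∨ 1/2 = 1
q → p = 1/2 → 1 = 1
q ↔ (q → p) = 1/2 ↔ 1 = 1/2
((q → p) ∨ q) ↔ (q ↔ (q → p)) = 1 ↔ 1/2 = 1/2
(~q ∨ (p ∨ p)) ∨ (((q → p) ∨ q) ↔ (q ↔ (q → p))) = 1 ∨ 1/2 = 1
~p = ~1 = 0
q → q = 1/2 → 1/2 = 1
~p ↔ (q → q) = 0 ↔ 1 = 0
p ∨ q = 1 ∨ 1/2 = 1
p → (p ∨ q) = 1 → 1 = 1
~(p → (p ∨ q)) = ~1 = 0
(~p ↔ (q → q)) ∨ ~(p → (p ∨ q)) = 0 ∨ 0 = 0
((~q ∨ (p ∨ p)) ∨ (((q → p) ∨ q) ↔ (q ↔ (q → p)))) → ((~p ↔ (q → q)) ∨ ~(p → (p ∨ q))) = 1 → 0 = 0
~q = ~1/2 = 1/2
~~q = ~1/2 = 1/2
~~q → p = 1/2 → 1 = 1
~p = ~1 = 0
~p → q = 0 → 1/2 = 1
(~~q → p) ↔ (~p → q) = 1 ↔ 1 = 1
(((~q ∨ (p ∨ p)) ∨ (((q → p) ∨ q) ↔ (q ↔ (q → p)))) → ((~p ↔ (q → q)) ∨ ~(p → (p ∨ q)))) ↔ ((~~q → p) ↔ (~p → q)) = 0 ↔ 1 = 0
q → p = 1/2 → 1 = 1
(q → p) ↔ q = 1 ↔ 1/2 = 1/2
q → p = 1/2 → 1 = 1
p ∨ q = 1 ∨ 1/2 = 1
(p ∨ q) ∨ p = 1 ∨ 1 = 1
(q → p) ∨ ((p ∨ q) ∨ p) = 1 ∨ 1 = 1
((q → p) ↔ q) ∨ ((q → p) ∨ ((p ∨ q) ∨ p)) = 1/2 ∨ 1 = 1
q ↔ p = 1/2 ↔ 1 = 1/2
p ↔ p = 1 ↔ 1 = 1
(q ↔ p) ∨ (p ↔ p) = 1/2 ∨ 1 = 1
p ↔ ((q ↔ p) ∨ (p ↔ p)) = 1 ↔ 1 = 1
p ↔ q = 1 ↔ 1/2 = 1/2
(p ↔ q) ∨ p = 1/2 ∨ 1 = 1
p ∨ ((p ↔ q) ∨ p) = 1 ∨ 1 = 1
(p ↔ ((q ↔ p) ∨ (p ↔ p))) → (p ∨ ((p ↔ q) ∨ p)) = 1 → 1 = 1
~((p ↔ ((q ↔ p) ∨ (p ↔ p))) → (p ∨ ((p ↔ q) ∨ p))) = ~1 = 0
(((q → p) ↔ q) ∨ ((q → p) ∨ ((p ∨ q) ∨ p))) ↔ ~((p ↔ ((q ↔ p) ∨ (p ↔ p))) → (p ∨ ((p ↔ q) ∨ p))) = 1 ↔ 0 = 0
((((~q ∨ (p ∨ p)) ∨ (((q → p) ∨ q) ↔ (q ↔ (q → p)))) → ((~p ↔ (q → q)) ∨ ~(p → (p ∨ q)))) ↔ ((~~q → p) ↔ (~p → q))) ∨ ((((q → p) ↔ q) ∨ ((q → p) ∨ ((p ∨ q) ∨ p))) ↔ ~((p ↔ ((q ↔ p) ∨ (p ↔ p))) → (p ∨ ((p ↔ q) ∨ p)))) = 0 ∨ 0 = 0

0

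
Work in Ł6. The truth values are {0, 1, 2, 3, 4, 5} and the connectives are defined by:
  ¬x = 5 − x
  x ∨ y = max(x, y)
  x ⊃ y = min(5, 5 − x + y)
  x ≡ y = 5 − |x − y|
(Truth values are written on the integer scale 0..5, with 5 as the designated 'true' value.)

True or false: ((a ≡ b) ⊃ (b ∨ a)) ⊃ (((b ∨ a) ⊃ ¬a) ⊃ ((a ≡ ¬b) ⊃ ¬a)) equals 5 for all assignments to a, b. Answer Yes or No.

No

Counterexample: take a = 1, b = 4.
a ≡ b = 1 ≡ 4 = 2
b ∨ a = 4 ∨ 1 = 4
(a ≡ b) ⊃ (b ∨ a) = 2 ⊃ 4 = 5
b ∨ a = 4 ∨ 1 = 4
¬a = ¬1 = 4
(b ∨ a) ⊃ ¬a = 4 ⊃ 4 = 5
¬b = ¬4 = 1
a ≡ ¬b = 1 ≡ 1 = 5
¬a = ¬1 = 4
(a ≡ ¬b) ⊃ ¬a = 5 ⊃ 4 = 4
((b ∨ a) ⊃ ¬a) ⊃ ((a ≡ ¬b) ⊃ ¬a) = 5 ⊃ 4 = 4
((a ≡ b) ⊃ (b ∨ a)) ⊃ (((b ∨ a) ⊃ ¬a) ⊃ ((a ≡ ¬b) ⊃ ¬a)) = 5 ⊃ 4 = 4
This gives 4 ≠ 5.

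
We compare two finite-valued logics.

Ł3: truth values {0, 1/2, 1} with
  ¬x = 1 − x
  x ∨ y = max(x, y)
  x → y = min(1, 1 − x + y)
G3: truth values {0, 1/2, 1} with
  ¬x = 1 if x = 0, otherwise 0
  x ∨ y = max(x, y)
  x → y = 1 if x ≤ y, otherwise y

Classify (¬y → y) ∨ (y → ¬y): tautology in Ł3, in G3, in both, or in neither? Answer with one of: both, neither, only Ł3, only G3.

In Ł3: every assignment gives 1 — tautology.
In G3: every assignment gives 1 — tautology.

both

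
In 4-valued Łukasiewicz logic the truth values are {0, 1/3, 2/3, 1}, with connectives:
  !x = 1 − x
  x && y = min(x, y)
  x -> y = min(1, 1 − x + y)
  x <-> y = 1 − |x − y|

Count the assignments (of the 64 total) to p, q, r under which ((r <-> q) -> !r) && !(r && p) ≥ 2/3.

value 1: 21 assignments (counts)
value 2/3: 21 assignments (counts)
value 1/3: 15 assignments
value 0: 7 assignments
So 42 of the 64 assignments meet the threshold.

42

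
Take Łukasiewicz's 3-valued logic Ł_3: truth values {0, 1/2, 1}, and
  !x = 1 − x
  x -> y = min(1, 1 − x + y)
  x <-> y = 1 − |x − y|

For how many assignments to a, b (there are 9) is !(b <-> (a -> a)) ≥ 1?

a = 0, b = 0 ↦ 1  ≥
a = 0, b = 1/2 ↦ 1/2  <
a = 0, b = 1 ↦ 0  <
a = 1/2, b = 0 ↦ 1  ≥
a = 1/2, b = 1/2 ↦ 1/2  <
a = 1/2, b = 1 ↦ 0  <
a = 1, b = 0 ↦ 1  ≥
a = 1, b = 1/2 ↦ 1/2  <
a = 1, b = 1 ↦ 0  <
So 3 of the 9 assignments meet the threshold.

3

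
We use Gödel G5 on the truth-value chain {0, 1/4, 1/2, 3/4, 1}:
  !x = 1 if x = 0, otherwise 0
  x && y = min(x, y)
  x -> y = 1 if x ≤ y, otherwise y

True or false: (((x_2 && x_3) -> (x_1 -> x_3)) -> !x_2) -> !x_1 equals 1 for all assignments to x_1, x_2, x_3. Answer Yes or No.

No

Counterexample: take x_1 = 1/4, x_2 = 0, x_3 = 0.
x_2 && x_3 = 0 && 0 = 0
x_1 -> x_3 = 1/4 -> 0 = 0
(x_2 && x_3) -> (x_1 -> x_3) = 0 -> 0 = 1
!x_2 = !0 = 1
((x_2 && x_3) -> (x_1 -> x_3)) -> !x_2 = 1 -> 1 = 1
!x_1 = !1/4 = 0
(((x_2 && x_3) -> (x_1 -> x_3)) -> !x_2) -> !x_1 = 1 -> 0 = 0
This gives 0 ≠ 1.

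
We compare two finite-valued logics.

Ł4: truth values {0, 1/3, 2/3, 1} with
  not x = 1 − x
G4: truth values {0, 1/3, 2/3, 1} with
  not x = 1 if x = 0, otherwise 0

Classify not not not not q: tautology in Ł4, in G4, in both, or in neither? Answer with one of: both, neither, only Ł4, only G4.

neither

In Ł4: at q = 0 the value is 0 — not a tautology.
In G4: at q = 0 the value is 0 — not a tautology.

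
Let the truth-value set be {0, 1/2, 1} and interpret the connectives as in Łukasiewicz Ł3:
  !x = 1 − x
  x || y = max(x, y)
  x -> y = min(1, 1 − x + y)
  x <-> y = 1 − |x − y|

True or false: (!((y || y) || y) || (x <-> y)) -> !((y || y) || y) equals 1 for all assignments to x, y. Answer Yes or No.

Counterexample: take x = 1/2, y = 1/2.
y || y = 1/2 || 1/2 = 1/2
(y || y) || y = 1/2 || 1/2 = 1/2
!((y || y) || y) = !1/2 = 1/2
x <-> y = 1/2 <-> 1/2 = 1
!((y || y) || y) || (x <-> y) = 1/2 || 1 = 1
(!((y || y) || y) || (x <-> y)) -> !((y || y) || y) = 1 -> 1/2 = 1/2
This gives 1/2 ≠ 1.

No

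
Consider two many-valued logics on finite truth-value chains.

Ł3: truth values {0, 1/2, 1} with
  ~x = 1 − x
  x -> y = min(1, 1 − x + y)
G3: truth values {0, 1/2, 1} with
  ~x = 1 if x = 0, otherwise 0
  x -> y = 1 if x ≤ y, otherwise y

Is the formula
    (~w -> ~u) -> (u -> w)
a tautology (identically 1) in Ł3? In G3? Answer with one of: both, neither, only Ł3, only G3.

only Ł3

In Ł3: every assignment gives 1 — tautology.
In G3: at u = 1, w = 1/2 the value is 1/2 — not a tautology.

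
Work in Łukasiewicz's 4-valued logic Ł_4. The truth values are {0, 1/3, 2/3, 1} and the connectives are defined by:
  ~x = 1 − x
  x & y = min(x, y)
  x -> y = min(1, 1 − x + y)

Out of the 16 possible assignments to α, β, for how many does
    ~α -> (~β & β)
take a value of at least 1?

6

α = 0, β = 0 ↦ 0  <
α = 0, β = 1/3 ↦ 1/3  <
α = 0, β = 2/3 ↦ 1/3  <
α = 0, β = 1 ↦ 0  <
α = 1/3, β = 0 ↦ 1/3  <
α = 1/3, β = 1/3 ↦ 2/3  <
α = 1/3, β = 2/3 ↦ 2/3  <
α = 1/3, β = 1 ↦ 1/3  <
α = 2/3, β = 0 ↦ 2/3  <
α = 2/3, β = 1/3 ↦ 1  ≥
α = 2/3, β = 2/3 ↦ 1  ≥
α = 2/3, β = 1 ↦ 2/3  <
α = 1, β = 0 ↦ 1  ≥
α = 1, β = 1/3 ↦ 1  ≥
α = 1, β = 2/3 ↦ 1  ≥
α = 1, β = 1 ↦ 1  ≥
So 6 of the 16 assignments meet the threshold.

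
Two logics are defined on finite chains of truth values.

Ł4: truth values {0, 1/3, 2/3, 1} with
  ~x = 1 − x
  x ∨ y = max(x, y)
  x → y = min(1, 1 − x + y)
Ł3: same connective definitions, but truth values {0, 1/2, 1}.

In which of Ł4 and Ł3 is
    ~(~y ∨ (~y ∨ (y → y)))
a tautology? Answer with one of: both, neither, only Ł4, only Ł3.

In Ł4: at y = 0 the value is 0 — not a tautology.
In Ł3: at y = 0 the value is 0 — not a tautology.

neither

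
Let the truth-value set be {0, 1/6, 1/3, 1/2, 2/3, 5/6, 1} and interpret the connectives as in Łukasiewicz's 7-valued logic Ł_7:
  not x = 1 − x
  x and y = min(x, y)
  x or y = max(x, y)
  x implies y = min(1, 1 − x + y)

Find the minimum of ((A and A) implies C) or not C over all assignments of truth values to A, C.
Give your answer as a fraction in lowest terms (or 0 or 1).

Take A = 1, C = 1/2:
A and A = 1 and 1 = 1
(A and A) implies C = 1 implies 1/2 = 1/2
not C = not 1/2 = 1/2
((A and A) implies C) or not C = 1/2 or 1/2 = 1/2
No assignment yields a value below 1/2, so this is the minimum.

1/2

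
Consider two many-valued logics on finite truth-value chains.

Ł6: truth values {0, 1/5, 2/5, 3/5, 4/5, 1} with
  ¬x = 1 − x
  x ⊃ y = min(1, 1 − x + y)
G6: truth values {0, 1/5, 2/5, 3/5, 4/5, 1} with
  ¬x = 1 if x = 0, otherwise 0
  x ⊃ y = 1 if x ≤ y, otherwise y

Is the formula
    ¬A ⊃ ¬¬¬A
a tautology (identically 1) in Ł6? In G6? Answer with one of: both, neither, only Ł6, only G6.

In Ł6: every assignment gives 1 — tautology.
In G6: every assignment gives 1 — tautology.

both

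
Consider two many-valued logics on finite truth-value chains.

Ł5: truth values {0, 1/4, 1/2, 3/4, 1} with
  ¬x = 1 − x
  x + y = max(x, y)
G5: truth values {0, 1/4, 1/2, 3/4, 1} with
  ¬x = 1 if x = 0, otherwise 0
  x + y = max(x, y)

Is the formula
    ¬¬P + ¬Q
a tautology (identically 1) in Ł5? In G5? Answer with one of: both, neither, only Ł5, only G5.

neither

In Ł5: at P = 0, Q = 1/4 the value is 3/4 — not a tautology.
In G5: at P = 0, Q = 1/4 the value is 0 — not a tautology.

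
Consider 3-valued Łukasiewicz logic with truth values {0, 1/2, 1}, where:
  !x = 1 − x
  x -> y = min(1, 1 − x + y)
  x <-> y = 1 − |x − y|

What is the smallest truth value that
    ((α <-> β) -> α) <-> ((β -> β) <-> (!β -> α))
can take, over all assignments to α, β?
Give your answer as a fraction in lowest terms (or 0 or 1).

Take α = 1/2, β = 0:
α <-> β = 1/2 <-> 0 = 1/2
(α <-> β) -> α = 1/2 -> 1/2 = 1
β -> β = 0 -> 0 = 1
!β = !0 = 1
!β -> α = 1 -> 1/2 = 1/2
(β -> β) <-> (!β -> α) = 1 <-> 1/2 = 1/2
((α <-> β) -> α) <-> ((β -> β) <-> (!β -> α)) = 1 <-> 1/2 = 1/2
No assignment yields a value below 1/2, so this is the minimum.

1/2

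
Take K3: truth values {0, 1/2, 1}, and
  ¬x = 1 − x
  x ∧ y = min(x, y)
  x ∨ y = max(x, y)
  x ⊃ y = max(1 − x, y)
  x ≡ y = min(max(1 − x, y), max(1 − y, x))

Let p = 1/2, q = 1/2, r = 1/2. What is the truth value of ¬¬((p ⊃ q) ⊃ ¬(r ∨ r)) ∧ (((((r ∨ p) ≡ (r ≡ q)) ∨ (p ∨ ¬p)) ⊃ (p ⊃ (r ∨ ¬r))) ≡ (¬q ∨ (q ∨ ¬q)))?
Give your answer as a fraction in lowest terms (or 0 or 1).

p ⊃ q = 1/2 ⊃ 1/2 = 1/2
r ∨ r = 1/2 ∨ 1/2 = 1/2
¬(r ∨ r) = ¬1/2 = 1/2
(p ⊃ q) ⊃ ¬(r ∨ r) = 1/2 ⊃ 1/2 = 1/2
¬((p ⊃ q) ⊃ ¬(r ∨ r)) = ¬1/2 = 1/2
¬¬((p ⊃ q) ⊃ ¬(r ∨ r)) = ¬1/2 = 1/2
r ∨ p = 1/2 ∨ 1/2 = 1/2
r ≡ q = 1/2 ≡ 1/2 = 1/2
(r ∨ p) ≡ (r ≡ q) = 1/2 ≡ 1/2 = 1/2
¬p = ¬1/2 = 1/2
p ∨ ¬p = 1/2 ∨ 1/2 = 1/2
((r ∨ p) ≡ (r ≡ q)) ∨ (p ∨ ¬p) = 1/2 ∨ 1/2 = 1/2
¬r = ¬1/2 = 1/2
r ∨ ¬r = 1/2 ∨ 1/2 = 1/2
p ⊃ (r ∨ ¬r) = 1/2 ⊃ 1/2 = 1/2
(((r ∨ p) ≡ (r ≡ q)) ∨ (p ∨ ¬p)) ⊃ (p ⊃ (r ∨ ¬r)) = 1/2 ⊃ 1/2 = 1/2
¬q = ¬1/2 = 1/2
¬q = ¬1/2 = 1/2
q ∨ ¬q = 1/2 ∨ 1/2 = 1/2
¬q ∨ (q ∨ ¬q) = 1/2 ∨ 1/2 = 1/2
((((r ∨ p) ≡ (r ≡ q)) ∨ (p ∨ ¬p)) ⊃ (p ⊃ (r ∨ ¬r))) ≡ (¬q ∨ (q ∨ ¬q)) = 1/2 ≡ 1/2 = 1/2
¬¬((p ⊃ q) ⊃ ¬(r ∨ r)) ∧ (((((r ∨ p) ≡ (r ≡ q)) ∨ (p ∨ ¬p)) ⊃ (p ⊃ (r ∨ ¬r))) ≡ (¬q ∨ (q ∨ ¬q))) = 1/2 ∧ 1/2 = 1/2

1/2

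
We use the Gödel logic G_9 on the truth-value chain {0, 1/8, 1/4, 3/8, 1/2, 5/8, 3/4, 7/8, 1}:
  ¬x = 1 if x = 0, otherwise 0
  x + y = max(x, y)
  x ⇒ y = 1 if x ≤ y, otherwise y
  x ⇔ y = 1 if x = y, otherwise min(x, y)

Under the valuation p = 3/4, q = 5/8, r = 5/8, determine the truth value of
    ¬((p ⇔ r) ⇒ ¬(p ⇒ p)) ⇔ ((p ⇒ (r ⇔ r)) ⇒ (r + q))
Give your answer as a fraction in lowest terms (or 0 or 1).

p ⇔ r = 3/4 ⇔ 5/8 = 5/8
p ⇒ p = 3/4 ⇒ 3/4 = 1
¬(p ⇒ p) = ¬1 = 0
(p ⇔ r) ⇒ ¬(p ⇒ p) = 5/8 ⇒ 0 = 0
¬((p ⇔ r) ⇒ ¬(p ⇒ p)) = ¬0 = 1
r ⇔ r = 5/8 ⇔ 5/8 = 1
p ⇒ (r ⇔ r) = 3/4 ⇒ 1 = 1
r + q = 5/8 + 5/8 = 5/8
(p ⇒ (r ⇔ r)) ⇒ (r + q) = 1 ⇒ 5/8 = 5/8
¬((p ⇔ r) ⇒ ¬(p ⇒ p)) ⇔ ((p ⇒ (r ⇔ r)) ⇒ (r + q)) = 1 ⇔ 5/8 = 5/8

5/8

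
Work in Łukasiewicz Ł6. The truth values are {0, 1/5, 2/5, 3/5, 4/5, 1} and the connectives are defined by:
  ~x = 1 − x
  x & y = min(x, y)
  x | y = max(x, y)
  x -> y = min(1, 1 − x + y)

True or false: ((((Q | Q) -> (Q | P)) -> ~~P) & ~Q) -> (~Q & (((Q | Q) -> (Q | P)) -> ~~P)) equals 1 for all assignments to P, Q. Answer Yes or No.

At P = 1/5, Q = 1/5, for instance:
Q | Q = 1/5 | 1/5 = 1/5
Q | P = 1/5 | 1/5 = 1/5
(Q | Q) -> (Q | P) = 1/5 -> 1/5 = 1
~P = ~1/5 = 4/5
~~P = ~4/5 = 1/5
((Q | Q) -> (Q | P)) -> ~~P = 1 -> 1/5 = 1/5
~Q = ~1/5 = 4/5
(((Q | Q) -> (Q | P)) -> ~~P) & ~Q = 1/5 & 4/5 = 1/5
~Q & (((Q | Q) -> (Q | P)) -> ~~P) = 4/5 & 1/5 = 1/5
((((Q | Q) -> (Q | P)) -> ~~P) & ~Q) -> (~Q & (((Q | Q) -> (Q | P)) -> ~~P)) = 1/5 -> 1/5 = 1
and checking the remaining 35 assignments likewise gives ≥ 1 in every case.

Yes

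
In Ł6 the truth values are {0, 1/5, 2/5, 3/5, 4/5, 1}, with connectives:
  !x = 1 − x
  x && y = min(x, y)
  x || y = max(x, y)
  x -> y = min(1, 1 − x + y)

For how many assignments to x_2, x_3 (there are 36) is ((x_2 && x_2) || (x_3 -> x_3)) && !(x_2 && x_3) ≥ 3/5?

value 1: 11 assignments (counts)
value 4/5: 9 assignments (counts)
value 3/5: 7 assignments (counts)
value 2/5: 5 assignments
value 1/5: 3 assignments
value 0: 1 assignment
So 27 of the 36 assignments meet the threshold.

27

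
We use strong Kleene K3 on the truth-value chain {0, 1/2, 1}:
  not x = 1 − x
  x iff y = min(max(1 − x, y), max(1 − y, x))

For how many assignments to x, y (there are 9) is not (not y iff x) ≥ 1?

2

x = 0, y = 0 ↦ 1  ≥
x = 0, y = 1/2 ↦ 1/2  <
x = 0, y = 1 ↦ 0  <
x = 1/2, y = 0 ↦ 1/2  <
x = 1/2, y = 1/2 ↦ 1/2  <
x = 1/2, y = 1 ↦ 1/2  <
x = 1, y = 0 ↦ 0  <
x = 1, y = 1/2 ↦ 1/2  <
x = 1, y = 1 ↦ 1  ≥
So 2 of the 9 assignments meet the threshold.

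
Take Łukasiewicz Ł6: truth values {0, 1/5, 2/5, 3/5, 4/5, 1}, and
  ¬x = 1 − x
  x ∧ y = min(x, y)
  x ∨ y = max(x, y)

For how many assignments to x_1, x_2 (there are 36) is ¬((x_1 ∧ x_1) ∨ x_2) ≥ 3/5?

value 1: 1 assignment (counts)
value 4/5: 3 assignments (counts)
value 3/5: 5 assignments (counts)
value 2/5: 7 assignments
value 1/5: 9 assignments
value 0: 11 assignments
So 9 of the 36 assignments meet the threshold.

9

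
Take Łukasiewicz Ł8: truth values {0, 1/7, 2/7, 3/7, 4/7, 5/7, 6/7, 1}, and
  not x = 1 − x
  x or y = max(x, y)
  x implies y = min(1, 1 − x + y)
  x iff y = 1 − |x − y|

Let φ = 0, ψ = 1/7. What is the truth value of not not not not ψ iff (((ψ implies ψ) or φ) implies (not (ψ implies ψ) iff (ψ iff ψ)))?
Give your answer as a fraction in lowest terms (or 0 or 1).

6/7

not ψ = not 1/7 = 6/7
not not ψ = not 6/7 = 1/7
not not not ψ = not 1/7 = 6/7
not not not not ψ = not 6/7 = 1/7
ψ implies ψ = 1/7 implies 1/7 = 1
(ψ implies ψ) or φ = 1 or 0 = 1
ψ implies ψ = 1/7 implies 1/7 = 1
not (ψ implies ψ) = not 1 = 0
ψ iff ψ = 1/7 iff 1/7 = 1
not (ψ implies ψ) iff (ψ iff ψ) = 0 iff 1 = 0
((ψ implies ψ) or φ) implies (not (ψ implies ψ) iff (ψ iff ψ)) = 1 implies 0 = 0
not not not not ψ iff (((ψ implies ψ) or φ) implies (not (ψ implies ψ) iff (ψ iff ψ))) = 1/7 iff 0 = 6/7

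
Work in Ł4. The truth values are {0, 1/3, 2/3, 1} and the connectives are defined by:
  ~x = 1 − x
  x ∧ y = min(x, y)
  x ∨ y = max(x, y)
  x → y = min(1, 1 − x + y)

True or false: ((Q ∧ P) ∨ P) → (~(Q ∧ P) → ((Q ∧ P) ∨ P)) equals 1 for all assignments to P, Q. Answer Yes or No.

P = 0, Q = 0 ↦ 1
P = 0, Q = 1/3 ↦ 1
P = 0, Q = 2/3 ↦ 1
P = 0, Q = 1 ↦ 1
P = 1/3, Q = 0 ↦ 1
P = 1/3, Q = 1/3 ↦ 1
P = 1/3, Q = 2/3 ↦ 1
P = 1/3, Q = 1 ↦ 1
P = 2/3, Q = 0 ↦ 1
P = 2/3, Q = 1/3 ↦ 1
P = 2/3, Q = 2/3 ↦ 1
P = 2/3, Q = 1 ↦ 1
P = 1, Q = 0 ↦ 1
P = 1, Q = 1/3 ↦ 1
P = 1, Q = 2/3 ↦ 1
P = 1, Q = 1 ↦ 1
Every assignment gives a value ≥ 1.

Yes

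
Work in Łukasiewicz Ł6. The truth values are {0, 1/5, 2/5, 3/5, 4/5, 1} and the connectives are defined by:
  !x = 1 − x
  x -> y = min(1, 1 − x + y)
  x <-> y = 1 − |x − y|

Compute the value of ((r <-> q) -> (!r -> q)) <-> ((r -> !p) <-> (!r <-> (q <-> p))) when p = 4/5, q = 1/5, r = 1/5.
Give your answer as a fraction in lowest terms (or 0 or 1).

r <-> q = 1/5 <-> 1/5 = 1
!r = !1/5 = 4/5
!r -> q = 4/5 -> 1/5 = 2/5
(r <-> q) -> (!r -> q) = 1 -> 2/5 = 2/5
!p = !4/5 = 1/5
r -> !p = 1/5 -> 1/5 = 1
!r = !1/5 = 4/5
q <-> p = 1/5 <-> 4/5 = 2/5
!r <-> (q <-> p) = 4/5 <-> 2/5 = 3/5
(r -> !p) <-> (!r <-> (q <-> p)) = 1 <-> 3/5 = 3/5
((r <-> q) -> (!r -> q)) <-> ((r -> !p) <-> (!r <-> (q <-> p))) = 2/5 <-> 3/5 = 4/5

4/5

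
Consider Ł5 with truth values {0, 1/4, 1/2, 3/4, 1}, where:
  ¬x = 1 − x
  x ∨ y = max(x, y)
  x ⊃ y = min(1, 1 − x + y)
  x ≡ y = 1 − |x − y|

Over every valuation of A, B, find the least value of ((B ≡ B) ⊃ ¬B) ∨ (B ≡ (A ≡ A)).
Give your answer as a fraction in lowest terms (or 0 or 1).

1/2

Take A = 0, B = 1/2:
B ≡ B = 1/2 ≡ 1/2 = 1
¬B = ¬1/2 = 1/2
(B ≡ B) ⊃ ¬B = 1 ⊃ 1/2 = 1/2
A ≡ A = 0 ≡ 0 = 1
B ≡ (A ≡ A) = 1/2 ≡ 1 = 1/2
((B ≡ B) ⊃ ¬B) ∨ (B ≡ (A ≡ A)) = 1/2 ∨ 1/2 = 1/2
No assignment yields a value below 1/2, so this is the minimum.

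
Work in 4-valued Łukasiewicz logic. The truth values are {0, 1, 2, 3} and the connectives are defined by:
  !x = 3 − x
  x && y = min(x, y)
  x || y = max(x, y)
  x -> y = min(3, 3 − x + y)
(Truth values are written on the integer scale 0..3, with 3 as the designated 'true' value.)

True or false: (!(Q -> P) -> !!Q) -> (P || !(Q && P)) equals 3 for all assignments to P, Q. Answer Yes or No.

Counterexample: take P = 1, Q = 1.
Q -> P = 1 -> 1 = 3
!(Q -> P) = !3 = 0
!Q = !1 = 2
!!Q = !2 = 1
!(Q -> P) -> !!Q = 0 -> 1 = 3
Q && P = 1 && 1 = 1
!(Q && P) = !1 = 2
P || !(Q && P) = 1 || 2 = 2
(!(Q -> P) -> !!Q) -> (P || !(Q && P)) = 3 -> 2 = 2
This gives 2 ≠ 3.

No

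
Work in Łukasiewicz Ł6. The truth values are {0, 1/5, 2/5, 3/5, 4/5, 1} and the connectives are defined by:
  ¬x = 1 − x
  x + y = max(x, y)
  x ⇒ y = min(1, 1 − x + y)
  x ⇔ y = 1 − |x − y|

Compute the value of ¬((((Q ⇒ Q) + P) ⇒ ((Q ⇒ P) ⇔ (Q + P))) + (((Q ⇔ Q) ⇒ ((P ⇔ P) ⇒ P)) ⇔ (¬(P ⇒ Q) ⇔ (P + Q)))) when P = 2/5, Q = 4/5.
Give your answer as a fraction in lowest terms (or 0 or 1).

1/5

Q ⇒ Q = 4/5 ⇒ 4/5 = 1
(Q ⇒ Q) + P = 1 + 2/5 = 1
Q ⇒ P = 4/5 ⇒ 2/5 = 3/5
Q + P = 4/5 + 2/5 = 4/5
(Q ⇒ P) ⇔ (Q + P) = 3/5 ⇔ 4/5 = 4/5
((Q ⇒ Q) + P) ⇒ ((Q ⇒ P) ⇔ (Q + P)) = 1 ⇒ 4/5 = 4/5
Q ⇔ Q = 4/5 ⇔ 4/5 = 1
P ⇔ P = 2/5 ⇔ 2/5 = 1
(P ⇔ P) ⇒ P = 1 ⇒ 2/5 = 2/5
(Q ⇔ Q) ⇒ ((P ⇔ P) ⇒ P) = 1 ⇒ 2/5 = 2/5
P ⇒ Q = 2/5 ⇒ 4/5 = 1
¬(P ⇒ Q) = ¬1 = 0
P + Q = 2/5 + 4/5 = 4/5
¬(P ⇒ Q) ⇔ (P + Q) = 0 ⇔ 4/5 = 1/5
((Q ⇔ Q) ⇒ ((P ⇔ P) ⇒ P)) ⇔ (¬(P ⇒ Q) ⇔ (P + Q)) = 2/5 ⇔ 1/5 = 4/5
(((Q ⇒ Q) + P) ⇒ ((Q ⇒ P) ⇔ (Q + P))) + (((Q ⇔ Q) ⇒ ((P ⇔ P) ⇒ P)) ⇔ (¬(P ⇒ Q) ⇔ (P + Q))) = 4/5 + 4/5 = 4/5
¬((((Q ⇒ Q) + P) ⇒ ((Q ⇒ P) ⇔ (Q + P))) + (((Q ⇔ Q) ⇒ ((P ⇔ P) ⇒ P)) ⇔ (¬(P ⇒ Q) ⇔ (P + Q)))) = ¬4/5 = 1/5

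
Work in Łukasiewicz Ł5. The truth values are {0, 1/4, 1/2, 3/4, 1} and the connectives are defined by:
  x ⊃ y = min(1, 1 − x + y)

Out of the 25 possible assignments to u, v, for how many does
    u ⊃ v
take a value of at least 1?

value 1: 15 assignments (counts)
value 3/4: 4 assignments
value 1/2: 3 assignments
value 1/4: 2 assignments
value 0: 1 assignment
So 15 of the 25 assignments meet the threshold.

15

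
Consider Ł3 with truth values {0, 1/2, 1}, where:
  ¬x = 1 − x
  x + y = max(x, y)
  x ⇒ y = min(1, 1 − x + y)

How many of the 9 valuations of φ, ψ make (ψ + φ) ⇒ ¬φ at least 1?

φ = 0, ψ = 0 ↦ 1  ≥
φ = 0, ψ = 1/2 ↦ 1  ≥
φ = 0, ψ = 1 ↦ 1  ≥
φ = 1/2, ψ = 0 ↦ 1  ≥
φ = 1/2, ψ = 1/2 ↦ 1  ≥
φ = 1/2, ψ = 1 ↦ 1/2  <
φ = 1, ψ = 0 ↦ 0  <
φ = 1, ψ = 1/2 ↦ 0  <
φ = 1, ψ = 1 ↦ 0  <
So 5 of the 9 assignments meet the threshold.

5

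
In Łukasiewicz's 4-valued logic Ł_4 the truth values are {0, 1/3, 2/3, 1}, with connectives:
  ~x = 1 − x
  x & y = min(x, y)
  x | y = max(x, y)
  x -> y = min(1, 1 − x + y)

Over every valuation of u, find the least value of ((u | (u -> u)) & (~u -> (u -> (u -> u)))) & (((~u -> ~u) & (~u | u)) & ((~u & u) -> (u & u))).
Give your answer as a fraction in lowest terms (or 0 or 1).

2/3

Take u = 1/3:
u -> u = 1/3 -> 1/3 = 1
u | (u -> u) = 1/3 | 1 = 1
~u = ~1/3 = 2/3
u -> u = 1/3 -> 1/3 = 1
u -> (u -> u) = 1/3 -> 1 = 1
~u -> (u -> (u -> u)) = 2/3 -> 1 = 1
(u | (u -> u)) & (~u -> (u -> (u -> u))) = 1 & 1 = 1
~u = ~1/3 = 2/3
~u = ~1/3 = 2/3
~u -> ~u = 2/3 -> 2/3 = 1
~u = ~1/3 = 2/3
~u | u = 2/3 | 1/3 = 2/3
(~u -> ~u) & (~u | u) = 1 & 2/3 = 2/3
~u = ~1/3 = 2/3
~u & u = 2/3 & 1/3 = 1/3
u & u = 1/3 & 1/3 = 1/3
(~u & u) -> (u & u) = 1/3 -> 1/3 = 1
((~u -> ~u) & (~u | u)) & ((~u & u) -> (u & u)) = 2/3 & 1 = 2/3
((u | (u -> u)) & (~u -> (u -> (u -> u)))) & (((~u -> ~u) & (~u | u)) & ((~u & u) -> (u & u))) = 1 & 2/3 = 2/3
No assignment yields a value below 2/3, so this is the minimum.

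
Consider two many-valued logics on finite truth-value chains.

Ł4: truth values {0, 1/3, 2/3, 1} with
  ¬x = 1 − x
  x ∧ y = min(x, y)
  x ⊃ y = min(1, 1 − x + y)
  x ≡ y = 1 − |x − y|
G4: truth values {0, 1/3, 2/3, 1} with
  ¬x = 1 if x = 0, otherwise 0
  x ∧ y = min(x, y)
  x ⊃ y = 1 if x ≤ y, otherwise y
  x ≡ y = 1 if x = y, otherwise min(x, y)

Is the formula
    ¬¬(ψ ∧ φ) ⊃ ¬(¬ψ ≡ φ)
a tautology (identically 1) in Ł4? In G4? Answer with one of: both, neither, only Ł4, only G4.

only G4

In Ł4: at φ = 1/3, ψ = 2/3 the value is 2/3 — not a tautology.
In G4: every assignment gives 1 — tautology.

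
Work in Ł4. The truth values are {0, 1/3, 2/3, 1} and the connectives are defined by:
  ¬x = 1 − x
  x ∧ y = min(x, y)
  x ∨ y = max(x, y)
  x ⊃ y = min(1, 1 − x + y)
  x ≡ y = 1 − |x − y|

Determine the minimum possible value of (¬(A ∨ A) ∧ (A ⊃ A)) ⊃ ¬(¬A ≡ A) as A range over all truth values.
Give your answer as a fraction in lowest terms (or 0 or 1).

2/3

Take A = 1/3:
A ∨ A = 1/3 ∨ 1/3 = 1/3
¬(A ∨ A) = ¬1/3 = 2/3
A ⊃ A = 1/3 ⊃ 1/3 = 1
¬(A ∨ A) ∧ (A ⊃ A) = 2/3 ∧ 1 = 2/3
¬A = ¬1/3 = 2/3
¬A ≡ A = 2/3 ≡ 1/3 = 2/3
¬(¬A ≡ A) = ¬2/3 = 1/3
(¬(A ∨ A) ∧ (A ⊃ A)) ⊃ ¬(¬A ≡ A) = 2/3 ⊃ 1/3 = 2/3
No assignment yields a value below 2/3, so this is the minimum.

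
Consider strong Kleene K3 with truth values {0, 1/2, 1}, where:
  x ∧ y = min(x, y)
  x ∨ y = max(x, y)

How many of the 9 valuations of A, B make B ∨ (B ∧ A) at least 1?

A = 0, B = 0 ↦ 0  <
A = 0, B = 1/2 ↦ 1/2  <
A = 0, B = 1 ↦ 1  ≥
A = 1/2, B = 0 ↦ 0  <
A = 1/2, B = 1/2 ↦ 1/2  <
A = 1/2, B = 1 ↦ 1  ≥
A = 1, B = 0 ↦ 0  <
A = 1, B = 1/2 ↦ 1/2  <
A = 1, B = 1 ↦ 1  ≥
So 3 of the 9 assignments meet the threshold.

3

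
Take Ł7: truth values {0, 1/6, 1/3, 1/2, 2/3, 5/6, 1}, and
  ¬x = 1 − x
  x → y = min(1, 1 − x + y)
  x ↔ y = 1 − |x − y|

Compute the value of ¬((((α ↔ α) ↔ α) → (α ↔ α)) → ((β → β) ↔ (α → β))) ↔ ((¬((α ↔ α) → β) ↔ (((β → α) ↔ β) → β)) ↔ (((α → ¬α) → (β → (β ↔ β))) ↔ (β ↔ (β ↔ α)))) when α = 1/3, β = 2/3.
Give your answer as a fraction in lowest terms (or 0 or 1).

α ↔ α = 1/3 ↔ 1/3 = 1
(α ↔ α) ↔ α = 1 ↔ 1/3 = 1/3
α ↔ α = 1/3 ↔ 1/3 = 1
((α ↔ α) ↔ α) → (α ↔ α) = 1/3 → 1 = 1
β → β = 2/3 → 2/3 = 1
α → β = 1/3 → 2/3 = 1
(β → β) ↔ (α → β) = 1 ↔ 1 = 1
(((α ↔ α) ↔ α) → (α ↔ α)) → ((β → β) ↔ (α → β)) = 1 → 1 = 1
¬((((α ↔ α) ↔ α) → (α ↔ α)) → ((β → β) ↔ (α → β))) = ¬1 = 0
α ↔ α = 1/3 ↔ 1/3 = 1
(α ↔ α) → β = 1 → 2/3 = 2/3
¬((α ↔ α) → β) = ¬2/3 = 1/3
β → α = 2/3 → 1/3 = 2/3
(β → α) ↔ β = 2/3 ↔ 2/3 = 1
((β → α) ↔ β) → β = 1 → 2/3 = 2/3
¬((α ↔ α) → β) ↔ (((β → α) ↔ β) → β) = 1/3 ↔ 2/3 = 2/3
¬α = ¬1/3 = 2/3
α → ¬α = 1/3 → 2/3 = 1
β ↔ β = 2/3 ↔ 2/3 = 1
β → (β ↔ β) = 2/3 → 1 = 1
(α → ¬α) → (β → (β ↔ β)) = 1 → 1 = 1
β ↔ α = 2/3 ↔ 1/3 = 2/3
β ↔ (β ↔ α) = 2/3 ↔ 2/3 = 1
((α → ¬α) → (β → (β ↔ β))) ↔ (β ↔ (β ↔ α)) = 1 ↔ 1 = 1
(¬((α ↔ α) → β) ↔ (((β → α) ↔ β) → β)) ↔ (((α → ¬α) → (β → (β ↔ β))) ↔ (β ↔ (β ↔ α))) = 2/3 ↔ 1 = 2/3
¬((((α ↔ α) ↔ α) → (α ↔ α)) → ((β → β) ↔ (α → β))) ↔ ((¬((α ↔ α) → β) ↔ (((β → α) ↔ β) → β)) ↔ (((α → ¬α) → (β → (β ↔ β))) ↔ (β ↔ (β ↔ α)))) = 0 ↔ 2/3 = 1/3

1/3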